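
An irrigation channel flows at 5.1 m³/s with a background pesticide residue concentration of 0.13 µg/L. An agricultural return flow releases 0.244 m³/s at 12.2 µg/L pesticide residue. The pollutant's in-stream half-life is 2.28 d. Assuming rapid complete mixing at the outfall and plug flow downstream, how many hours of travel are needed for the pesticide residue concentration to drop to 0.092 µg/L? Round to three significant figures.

Conservation of mass: C = (5.100·0.1300 + 0.2440·12.20) / 5.344 = 3.640/5.344 = 0.6811 µg/L.
Half-life 2.28 d → k = ln 2 / 2.28 = 0.3040 d⁻¹.
0.6811·exp(−k·t) = 0.092 → t = ln(0.6811/0.092)/k = 568900 s = 158.0 h.

158 h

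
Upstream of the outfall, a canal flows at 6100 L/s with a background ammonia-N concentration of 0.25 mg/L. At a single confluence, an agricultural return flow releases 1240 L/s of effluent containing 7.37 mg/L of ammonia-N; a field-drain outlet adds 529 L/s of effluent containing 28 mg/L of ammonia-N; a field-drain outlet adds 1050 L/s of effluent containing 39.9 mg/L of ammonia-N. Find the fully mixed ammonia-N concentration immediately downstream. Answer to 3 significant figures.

7.55 mg/L

After mixing, C = (6100·0.2500 + 1240·7.370 + 529.0·28.00 + 1050·39.90) / 8919 = 67370/8919 = 7.554 mg/L.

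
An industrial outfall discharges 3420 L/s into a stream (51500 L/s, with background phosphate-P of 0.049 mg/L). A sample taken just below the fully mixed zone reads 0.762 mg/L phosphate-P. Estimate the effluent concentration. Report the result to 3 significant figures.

Mass balance: 51500·0.04900 + 3420·Cₑ = 54920·0.7620
→ Cₑ = (54920·0.7620 − 51500·0.04900) / 3420 = 11.50 mg/L.

11.5 mg/L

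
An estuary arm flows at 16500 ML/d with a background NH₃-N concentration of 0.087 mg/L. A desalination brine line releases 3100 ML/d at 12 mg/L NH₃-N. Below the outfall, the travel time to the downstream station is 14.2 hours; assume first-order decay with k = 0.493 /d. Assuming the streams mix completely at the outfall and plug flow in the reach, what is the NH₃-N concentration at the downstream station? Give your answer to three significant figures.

Mass balance: C = (16500·0.08700 + 3100·12.00) / 19600 = 38640/19600 = 1.971 mg/L.
Decay over the reach: 1.971·exp(−kt) = 1.971·0.7470 = 1.472 mg/L.

1.47 mg/L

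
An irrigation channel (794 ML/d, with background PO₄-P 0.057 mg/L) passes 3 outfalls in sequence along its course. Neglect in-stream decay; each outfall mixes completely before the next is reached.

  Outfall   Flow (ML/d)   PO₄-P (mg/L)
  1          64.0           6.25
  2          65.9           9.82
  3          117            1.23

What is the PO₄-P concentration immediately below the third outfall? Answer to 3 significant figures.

After outfall 1: Q = 794.0 + 64.00 = 858.0 ML/d; C = (794.0·0.05700 + 64.00·6.250)/858.0 = 0.5189 mg/L.
After outfall 2: Q = 858.0 + 65.90 = 923.9 ML/d; C = (858.0·0.5189 + 65.90·9.820)/923.9 = 1.182 mg/L.
After outfall 3: Q = 923.9 + 117.0 = 1041 ML/d; C = (923.9·1.182 + 117.0·1.230)/1041 = 1.188 mg/L.

1.19 mg/L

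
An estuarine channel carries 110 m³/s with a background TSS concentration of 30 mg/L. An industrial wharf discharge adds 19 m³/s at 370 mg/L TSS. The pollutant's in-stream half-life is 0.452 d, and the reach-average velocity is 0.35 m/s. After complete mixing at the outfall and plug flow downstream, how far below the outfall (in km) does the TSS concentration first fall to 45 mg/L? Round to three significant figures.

After mixing, C = (110.0·30.00 + 19.00·370.0) / 129.0 = 10330/129.0 = 80.08 mg/L.
Half-life 0.452 d → k = ln 2 / 0.452 = 1.534 d⁻¹.
Set 80.08·exp(−k·t) = 45 → t = ln(80.08/45)/k = 32470 s = 9.020 h.
Distance = v·t = 0.35·32470 = 11360 m = 11.36 km.

11.4 km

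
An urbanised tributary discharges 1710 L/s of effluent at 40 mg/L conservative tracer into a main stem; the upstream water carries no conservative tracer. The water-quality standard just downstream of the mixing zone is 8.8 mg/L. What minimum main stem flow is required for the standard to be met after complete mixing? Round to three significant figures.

6060 L/s

Set C_mix = 8.8: (Q·0 + 1710·40.00) / (Q + 1710) = 8.8
→ Q = 1710·(40.00 − 8.8)/(8.8 − 0) = 6063 L/s.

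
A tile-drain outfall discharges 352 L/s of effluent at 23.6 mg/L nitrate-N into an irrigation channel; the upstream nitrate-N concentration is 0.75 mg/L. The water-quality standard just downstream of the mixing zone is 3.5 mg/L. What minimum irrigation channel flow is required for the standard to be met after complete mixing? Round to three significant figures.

Set C_mix = 3.5: (Q·0.7500 + 352.0·23.60) / (Q + 352.0) = 3.5
→ Q = 352.0·(23.60 − 3.5)/(3.5 − 0.7500) = 2573 L/s.

2570 L/s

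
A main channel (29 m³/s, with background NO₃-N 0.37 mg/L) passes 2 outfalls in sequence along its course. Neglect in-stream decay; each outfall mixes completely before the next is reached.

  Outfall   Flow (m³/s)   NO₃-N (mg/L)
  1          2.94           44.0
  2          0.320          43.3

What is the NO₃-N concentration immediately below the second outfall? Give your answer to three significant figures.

Outfall 1: combined Q = 31.94 m³/s; C = (29.00·0.3700 + 2.940·44.00)/31.94 = 4.386 mg/L.
Outfall 2: combined Q = 32.26 m³/s; C = (31.94·4.386 + 0.3200·43.30)/32.26 = 4.772 mg/L.

4.77 mg/L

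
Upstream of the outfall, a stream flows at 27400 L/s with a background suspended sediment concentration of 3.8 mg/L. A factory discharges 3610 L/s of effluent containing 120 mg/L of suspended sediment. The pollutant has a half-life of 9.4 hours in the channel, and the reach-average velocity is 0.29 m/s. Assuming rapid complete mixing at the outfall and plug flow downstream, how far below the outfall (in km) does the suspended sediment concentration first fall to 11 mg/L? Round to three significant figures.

Mass balance: C = (27400·3.800 + 3610·120.0) / 31010 = 537300/31010 = 17.33 mg/L.
Half-life 9.4 h → k = ln 2 / 9.4 = 0.07374 h⁻¹ = 1.770 d⁻¹.
Set 17.33·exp(−k·t) = 11 → t = ln(17.33/11)/k = 22180 s = 6.162 h.
Distance = v·t = 0.29·22180 = 6433 m = 6.433 km.

6.43 km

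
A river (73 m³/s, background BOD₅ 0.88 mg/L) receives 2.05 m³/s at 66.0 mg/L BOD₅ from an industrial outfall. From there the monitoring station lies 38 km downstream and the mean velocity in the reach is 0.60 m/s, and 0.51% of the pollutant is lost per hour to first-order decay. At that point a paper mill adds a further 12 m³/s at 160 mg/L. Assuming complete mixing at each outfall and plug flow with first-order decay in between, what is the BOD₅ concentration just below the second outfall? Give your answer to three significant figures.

24.2 mg/L

Mass balance: C = (73.00·0.8800 + 2.050·66.00) / 75.05 = 199.5/75.05 = 2.659 mg/L; combined flow 75.05 m³/s.
Travel time t = 38·1000 / 0.60 = 63330 s = 17.59 h.
0.51%/h lost → k = −ln(1 − 0.0051) = 0.005113 h⁻¹.
Applying C = C₀e^(−kt): 2.659 × 0.9140 = 2.430 mg/L.
At the second outfall, C = (75.05·2.430 + 12.00·160.0) / (75.05 + 12.00) = 24.15 mg/L.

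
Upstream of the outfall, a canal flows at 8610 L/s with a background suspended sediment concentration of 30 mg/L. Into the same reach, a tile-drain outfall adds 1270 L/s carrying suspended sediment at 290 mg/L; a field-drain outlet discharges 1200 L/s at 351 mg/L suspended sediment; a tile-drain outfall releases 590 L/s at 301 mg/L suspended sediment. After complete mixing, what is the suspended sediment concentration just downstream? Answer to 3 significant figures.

Flow-weighted average: C = (8610·30.00 + 1270·290.0 + 1200·351.0 + 590.0·301.0) / 11670 = 1225000/11670 = 105.0 mg/L.

105 mg/L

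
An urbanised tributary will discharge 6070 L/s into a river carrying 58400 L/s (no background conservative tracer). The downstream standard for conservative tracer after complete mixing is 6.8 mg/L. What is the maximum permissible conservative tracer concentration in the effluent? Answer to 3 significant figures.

At the limit, (Qr·Cr + Qe·Cₑ)/(Qr + Qe) = 6.8:
Cₑ = (64470·6.8 − 58400·0) / 6070 = 72.22 mg/L.

72.2 mg/L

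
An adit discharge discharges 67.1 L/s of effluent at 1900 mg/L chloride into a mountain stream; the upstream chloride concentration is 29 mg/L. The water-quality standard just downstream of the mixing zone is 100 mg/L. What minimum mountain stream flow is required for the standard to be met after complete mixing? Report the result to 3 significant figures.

1700 L/s

Set C_mix = 100: (Q·29.00 + 67.10·1900) / (Q + 67.10) = 100
→ Q = 67.10·(1900 − 100)/(100 − 29.00) = 1701 L/s.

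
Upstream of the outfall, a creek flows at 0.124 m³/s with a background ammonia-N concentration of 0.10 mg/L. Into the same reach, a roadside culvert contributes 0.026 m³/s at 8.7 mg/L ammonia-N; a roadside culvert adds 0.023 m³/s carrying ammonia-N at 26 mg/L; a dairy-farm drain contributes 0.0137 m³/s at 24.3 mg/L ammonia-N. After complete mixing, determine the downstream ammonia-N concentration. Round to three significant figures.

6.26 mg/L

Mass balance: C = (0.1240·0.1000 + 0.02600·8.700 + 0.02300·26.00 + 0.01370·24.30) / 0.1867 = 1.170/0.1867 = 6.264 mg/L.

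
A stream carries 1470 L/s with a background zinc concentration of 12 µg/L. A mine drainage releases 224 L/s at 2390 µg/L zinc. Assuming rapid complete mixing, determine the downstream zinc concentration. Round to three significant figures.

326 µg/L

Flow-weighted average: C = (1470·12.00 + 224.0·2390) / 1694 = 553000/1694 = 326.4 µg/L.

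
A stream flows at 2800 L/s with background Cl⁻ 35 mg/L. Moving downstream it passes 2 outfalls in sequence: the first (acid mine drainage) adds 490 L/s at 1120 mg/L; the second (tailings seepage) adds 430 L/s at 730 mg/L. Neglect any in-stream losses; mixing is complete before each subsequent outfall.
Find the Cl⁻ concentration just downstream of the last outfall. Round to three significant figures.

Below outfall 1: Q → 3290 L/s, C = (2800·35.00 + 490.0·1120)/3290 = 196.6 mg/L.
Below outfall 2: Q → 3720 L/s, C = (3290·196.6 + 430.0·730.0)/3720 = 258.3 mg/L.

258 mg/L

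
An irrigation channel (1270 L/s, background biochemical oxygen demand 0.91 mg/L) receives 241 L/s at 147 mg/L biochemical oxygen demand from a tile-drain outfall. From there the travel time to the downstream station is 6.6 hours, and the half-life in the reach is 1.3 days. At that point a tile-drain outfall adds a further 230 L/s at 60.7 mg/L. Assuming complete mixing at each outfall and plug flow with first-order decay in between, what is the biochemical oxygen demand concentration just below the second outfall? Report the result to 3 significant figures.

Flow-weighted average: C = (1270·0.9100 + 241.0·147.0) / 1511 = 36580/1511 = 24.21 mg/L; combined flow 1511 L/s.
Half-life 1.3 d → k = ln 2 / 1.3 = 0.5332 d⁻¹.
Decay over the reach: 24.21·exp(−kt) = 24.21·0.8636 = 20.91 mg/L.
At the second outfall, C = (1511·20.91 + 230.0·60.70) / (1511 + 230.0) = 26.17 mg/L.

26.2 mg/L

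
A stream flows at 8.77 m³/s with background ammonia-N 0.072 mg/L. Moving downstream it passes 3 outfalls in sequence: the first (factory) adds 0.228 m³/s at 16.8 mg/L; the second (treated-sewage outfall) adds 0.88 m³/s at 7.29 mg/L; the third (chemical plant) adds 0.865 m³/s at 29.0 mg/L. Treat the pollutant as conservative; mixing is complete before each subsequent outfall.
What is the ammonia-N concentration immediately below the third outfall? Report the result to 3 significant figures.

3.35 mg/L

After outfall 1: Q = 8.770 + 0.2280 = 8.998 m³/s; C = (8.770·0.07200 + 0.2280·16.80)/8.998 = 0.4959 mg/L.
After outfall 2: Q = 8.998 + 0.8800 = 9.878 m³/s; C = (8.998·0.4959 + 0.8800·7.290)/9.878 = 1.101 mg/L.
After outfall 3: Q = 9.878 + 0.8650 = 10.74 m³/s; C = (9.878·1.101 + 0.8650·29.00)/10.74 = 3.347 mg/L.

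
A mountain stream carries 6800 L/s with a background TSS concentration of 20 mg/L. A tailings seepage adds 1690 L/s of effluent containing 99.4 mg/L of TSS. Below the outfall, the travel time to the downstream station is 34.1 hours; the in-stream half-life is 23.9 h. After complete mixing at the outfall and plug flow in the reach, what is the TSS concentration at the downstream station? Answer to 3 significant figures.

Flow-weighted average: C = (6800·20.00 + 1690·99.40) / 8490 = 304000/8490 = 35.81 mg/L.
Half-life 23.9 h → k = ln 2 / 23.9 = 0.02900 h⁻¹ = 0.6960 d⁻¹.
After decay, C = 35.81 × e^(−kt) = 35.81 × 0.3720 = 13.32 mg/L.

13.3 mg/L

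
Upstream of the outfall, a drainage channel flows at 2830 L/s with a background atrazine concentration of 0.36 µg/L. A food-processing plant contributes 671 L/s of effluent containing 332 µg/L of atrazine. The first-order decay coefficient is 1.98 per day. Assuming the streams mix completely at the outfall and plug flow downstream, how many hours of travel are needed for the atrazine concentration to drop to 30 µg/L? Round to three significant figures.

9.17 h

Mixed concentration C = ΣQC/ΣQ = (2830·0.3600 + 671.0·332.0) / 3501 = 223800/3501 = 63.92 µg/L.
63.92·exp(−k·t) = 30 → t = ln(63.92/30)/k = 33010 s = 9.169 h.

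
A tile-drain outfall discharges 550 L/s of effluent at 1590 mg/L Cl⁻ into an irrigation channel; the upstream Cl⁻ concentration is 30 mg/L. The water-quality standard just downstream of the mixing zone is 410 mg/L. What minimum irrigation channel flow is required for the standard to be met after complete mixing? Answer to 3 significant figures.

Set C_mix = 410: (Q·30.00 + 550.0·1590) / (Q + 550.0) = 410
→ Q = 550.0·(1590 − 410)/(410 − 30.00) = 1708 L/s.

1710 L/s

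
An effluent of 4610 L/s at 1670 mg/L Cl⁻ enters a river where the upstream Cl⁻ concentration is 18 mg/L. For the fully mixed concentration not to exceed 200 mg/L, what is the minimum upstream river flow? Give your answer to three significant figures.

37200 L/s

Set C_mix = 200: (Q·18.00 + 4610·1670) / (Q + 4610) = 200
→ Q = 4610·(1670 − 200)/(200 − 18.00) = 37230 L/s.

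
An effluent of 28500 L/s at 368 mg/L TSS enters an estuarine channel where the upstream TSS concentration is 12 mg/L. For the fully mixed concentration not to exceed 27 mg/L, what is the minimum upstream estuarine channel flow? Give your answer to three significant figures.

648000 L/s

Set C_mix = 27: (Q·12.00 + 28500·368.0) / (Q + 28500) = 27
→ Q = 28500·(368.0 − 27)/(27 − 12.00) = 647900 L/s.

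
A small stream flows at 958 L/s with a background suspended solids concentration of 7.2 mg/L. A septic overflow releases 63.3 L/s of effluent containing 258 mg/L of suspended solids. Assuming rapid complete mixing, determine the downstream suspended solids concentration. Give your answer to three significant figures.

22.7 mg/L

Mass balance: C = (958.0·7.200 + 63.30·258.0) / 1021 = 23230/1021 = 22.74 mg/L.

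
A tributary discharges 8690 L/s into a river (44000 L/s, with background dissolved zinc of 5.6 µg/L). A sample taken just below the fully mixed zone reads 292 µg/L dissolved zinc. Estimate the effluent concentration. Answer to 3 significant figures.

Mass balance: 44000·5.600 + 8690·Cₑ = 52690·292.0
→ Cₑ = (52690·292.0 − 44000·5.600) / 8690 = 1742 µg/L.

1740 µg/L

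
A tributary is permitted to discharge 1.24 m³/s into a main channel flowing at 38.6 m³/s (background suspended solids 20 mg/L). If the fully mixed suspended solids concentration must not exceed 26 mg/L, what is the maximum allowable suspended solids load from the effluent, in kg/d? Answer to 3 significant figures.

Mass balance at the limit: 38.60·20.00 + 1.240·Cₑ = 39.84·26 → Cₑ = 212.8 mg/L.
Load = 1.240 m³/s × 212.8 g/m³ × 86 400 s/d = 22800 kg/d.

22800 kg/d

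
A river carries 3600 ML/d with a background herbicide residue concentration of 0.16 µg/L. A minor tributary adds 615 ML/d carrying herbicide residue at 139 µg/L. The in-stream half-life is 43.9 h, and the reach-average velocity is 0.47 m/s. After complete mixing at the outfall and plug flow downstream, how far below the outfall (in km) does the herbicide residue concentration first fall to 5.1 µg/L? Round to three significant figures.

149 km

Flow-weighted average: C = (3600·0.1600 + 615.0·139.0) / 4215 = 86060/4215 = 20.42 µg/L.
Half-life 43.9 h → k = ln 2 / 43.9 = 0.01579 h⁻¹ = 0.3789 d⁻¹.
Set 20.42·exp(−k·t) = 5.1 → t = ln(20.42/5.1)/k = 316300 s = 87.86 h.
Distance = v·t = 0.47·316300 = 148700 m = 148.7 km.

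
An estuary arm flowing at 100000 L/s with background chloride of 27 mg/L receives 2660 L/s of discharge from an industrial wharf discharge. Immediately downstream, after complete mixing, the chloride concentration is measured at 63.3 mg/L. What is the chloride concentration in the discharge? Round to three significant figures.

1430 mg/L

Mass balance: 100000·27.00 + 2660·Cₑ = 102700·63.30
→ Cₑ = (102700·63.30 − 100000·27.00) / 2660 = 1428 mg/L.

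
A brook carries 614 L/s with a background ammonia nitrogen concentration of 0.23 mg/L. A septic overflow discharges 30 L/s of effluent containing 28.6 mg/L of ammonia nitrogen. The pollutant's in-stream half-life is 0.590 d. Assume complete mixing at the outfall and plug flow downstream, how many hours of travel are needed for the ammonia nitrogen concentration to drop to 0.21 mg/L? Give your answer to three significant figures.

40.9 h

Mixed concentration C = ΣQC/ΣQ = (614.0·0.2300 + 30.00·28.60) / 644.0 = 999.2/644.0 = 1.552 mg/L.
Half-life 0.590 d → k = ln 2 / 0.590 = 1.175 d⁻¹.
1.552·exp(−k·t) = 0.21 → t = ln(1.552/0.21)/k = 147100 s = 40.86 h.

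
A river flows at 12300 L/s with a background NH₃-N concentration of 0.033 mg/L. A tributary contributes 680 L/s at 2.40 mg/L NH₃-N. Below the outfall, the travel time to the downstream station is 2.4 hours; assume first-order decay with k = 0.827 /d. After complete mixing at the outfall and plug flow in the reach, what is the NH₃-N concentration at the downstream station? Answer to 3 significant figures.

0.145 mg/L

Mixed concentration C = ΣQC/ΣQ = (12300·0.03300 + 680.0·2.400) / 12980 = 2038/12980 = 0.1570 mg/L.
First-order decay: C = 0.1570·exp(−k·t) = 0.1570·0.9206 = 0.1445 mg/L.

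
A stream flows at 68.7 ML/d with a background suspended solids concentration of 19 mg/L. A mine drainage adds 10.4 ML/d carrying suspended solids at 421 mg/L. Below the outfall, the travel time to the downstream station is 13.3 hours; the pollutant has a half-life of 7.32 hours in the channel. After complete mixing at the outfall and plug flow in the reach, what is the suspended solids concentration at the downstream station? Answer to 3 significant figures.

20.4 mg/L

Mass balance: C = (68.70·19.00 + 10.40·421.0) / 79.10 = 5684/79.10 = 71.85 mg/L.
Half-life 7.32 h → k = ln 2 / 7.32 = 0.09469 h⁻¹ = 2.273 d⁻¹.
Applying C = C₀e^(−kt): 71.85 × 0.2838 = 20.39 mg/L.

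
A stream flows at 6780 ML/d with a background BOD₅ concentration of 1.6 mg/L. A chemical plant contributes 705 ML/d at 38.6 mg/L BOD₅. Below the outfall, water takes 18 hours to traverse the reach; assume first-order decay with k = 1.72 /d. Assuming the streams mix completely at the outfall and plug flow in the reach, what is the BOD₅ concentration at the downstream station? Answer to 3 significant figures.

1.40 mg/L

Mass balance: C = (6780·1.600 + 705.0·38.60) / 7485 = 38060/7485 = 5.085 mg/L.
Applying C = C₀e^(−kt): 5.085 × 0.2753 = 1.400 mg/L.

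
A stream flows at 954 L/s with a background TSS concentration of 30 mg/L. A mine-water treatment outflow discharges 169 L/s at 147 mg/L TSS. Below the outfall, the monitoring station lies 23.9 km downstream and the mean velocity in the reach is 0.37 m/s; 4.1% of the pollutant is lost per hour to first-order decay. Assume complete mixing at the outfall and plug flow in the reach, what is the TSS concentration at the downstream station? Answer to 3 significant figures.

22.5 mg/L

Mass balance: C = (954.0·30.00 + 169.0·147.0) / 1123 = 53460/1123 = 47.61 mg/L.
Travel time t = 23.9·1000 / 0.37 = 64590 s = 17.94 h.
4.1%/h lost → k = −ln(1 − 0.041) = 0.04186 h⁻¹.
Applying C = C₀e^(−kt): 47.61 × 0.4718 = 22.46 mg/L.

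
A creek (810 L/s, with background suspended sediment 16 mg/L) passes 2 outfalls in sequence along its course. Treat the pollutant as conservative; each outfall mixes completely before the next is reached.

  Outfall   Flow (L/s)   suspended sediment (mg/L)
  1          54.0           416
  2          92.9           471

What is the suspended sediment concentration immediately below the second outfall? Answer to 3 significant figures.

Below outfall 1: Q → 864.0 L/s, C = (810.0·16.00 + 54.00·416.0)/864.0 = 41.00 mg/L.
Below outfall 2: Q → 956.9 L/s, C = (864.0·41.00 + 92.90·471.0)/956.9 = 82.75 mg/L.

82.7 mg/L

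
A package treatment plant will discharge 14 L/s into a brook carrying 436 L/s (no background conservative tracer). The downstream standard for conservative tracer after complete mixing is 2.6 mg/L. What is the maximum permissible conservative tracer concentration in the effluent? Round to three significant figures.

At the limit, (Qr·Cr + Qe·Cₑ)/(Qr + Qe) = 2.6:
Cₑ = (450.0·2.6 − 436.0·0) / 14.00 = 83.57 mg/L.

83.6 mg/L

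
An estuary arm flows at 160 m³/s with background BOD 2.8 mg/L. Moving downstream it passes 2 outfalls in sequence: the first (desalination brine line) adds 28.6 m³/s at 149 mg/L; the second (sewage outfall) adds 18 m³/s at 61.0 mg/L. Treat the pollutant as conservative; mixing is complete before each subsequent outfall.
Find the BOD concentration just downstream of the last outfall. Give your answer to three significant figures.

28.1 mg/L

Below outfall 1: Q → 188.6 m³/s, C = (160.0·2.800 + 28.60·149.0)/188.6 = 24.97 mg/L.
Below outfall 2: Q → 206.6 m³/s, C = (188.6·24.97 + 18.00·61.00)/206.6 = 28.11 mg/L.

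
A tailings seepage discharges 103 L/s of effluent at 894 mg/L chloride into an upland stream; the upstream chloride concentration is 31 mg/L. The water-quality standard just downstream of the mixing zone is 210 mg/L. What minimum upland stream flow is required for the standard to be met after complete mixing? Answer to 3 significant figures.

394 L/s

Set C_mix = 210: (Q·31.00 + 103.0·894.0) / (Q + 103.0) = 210
→ Q = 103.0·(894.0 − 210)/(210 − 31.00) = 393.6 L/s.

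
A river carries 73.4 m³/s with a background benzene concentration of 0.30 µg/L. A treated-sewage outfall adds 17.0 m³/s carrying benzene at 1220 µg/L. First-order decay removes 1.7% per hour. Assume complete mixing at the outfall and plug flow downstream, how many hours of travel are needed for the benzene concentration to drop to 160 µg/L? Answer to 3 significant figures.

21.1 h

Flow-weighted average: C = (73.40·0.3000 + 17.00·1220) / 90.40 = 20760/90.40 = 229.7 µg/L.
1.7%/h lost → k = −ln(1 − 0.017) = 0.01715 h⁻¹.
229.7·exp(−k·t) = 160 → t = ln(229.7/160)/k = 75890 s = 21.08 h.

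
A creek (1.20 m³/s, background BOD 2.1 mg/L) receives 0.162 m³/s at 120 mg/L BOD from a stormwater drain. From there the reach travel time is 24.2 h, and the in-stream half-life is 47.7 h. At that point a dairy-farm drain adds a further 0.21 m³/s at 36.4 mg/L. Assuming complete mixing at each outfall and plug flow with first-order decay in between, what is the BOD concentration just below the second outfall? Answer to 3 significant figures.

Mass balance: C = (1.200·2.100 + 0.1620·120.0) / 1.362 = 21.96/1.362 = 16.12 mg/L; combined flow 1.362 m³/s.
Half-life 47.7 h → k = ln 2 / 47.7 = 0.01453 h⁻¹ = 0.3488 d⁻¹.
Decay over the reach: 16.12·exp(−kt) = 16.12·0.7035 = 11.34 mg/L.
Second outfall: C = (1.362·11.34 + 0.2100·36.40)/1.572 = 14.69 mg/L.

14.7 mg/L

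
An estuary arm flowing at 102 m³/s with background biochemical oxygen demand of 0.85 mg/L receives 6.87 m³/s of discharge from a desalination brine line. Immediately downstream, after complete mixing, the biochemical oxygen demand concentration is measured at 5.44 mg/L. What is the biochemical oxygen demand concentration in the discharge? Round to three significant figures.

Mass balance: 102.0·0.8500 + 6.870·Cₑ = 108.9·5.440
→ Cₑ = (108.9·5.440 − 102.0·0.8500) / 6.870 = 73.59 mg/L.

73.6 mg/L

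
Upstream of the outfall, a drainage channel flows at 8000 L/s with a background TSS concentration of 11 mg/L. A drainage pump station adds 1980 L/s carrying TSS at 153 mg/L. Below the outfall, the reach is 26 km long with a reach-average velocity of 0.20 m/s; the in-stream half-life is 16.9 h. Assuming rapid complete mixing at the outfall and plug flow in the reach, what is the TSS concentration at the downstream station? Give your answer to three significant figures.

8.91 mg/L

Flow-weighted average: C = (8000·11.00 + 1980·153.0) / 9980 = 390900/9980 = 39.17 mg/L.
Travel time t = 26·1000 / 0.20 = 130000 s = 36.11 h.
Half-life 16.9 h → k = ln 2 / 16.9 = 0.04101 h⁻¹ = 0.9844 d⁻¹.
Applying C = C₀e^(−kt): 39.17 × 0.2274 = 8.907 mg/L.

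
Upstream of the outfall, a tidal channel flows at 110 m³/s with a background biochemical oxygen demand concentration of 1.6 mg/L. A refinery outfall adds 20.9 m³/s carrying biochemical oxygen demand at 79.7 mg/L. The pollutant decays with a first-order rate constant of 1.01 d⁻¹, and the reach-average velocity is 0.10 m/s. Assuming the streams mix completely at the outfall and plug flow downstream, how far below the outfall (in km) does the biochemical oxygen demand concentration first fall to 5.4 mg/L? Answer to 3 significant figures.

8.19 km

Conservation of mass: C = (110.0·1.600 + 20.90·79.70) / 130.9 = 1842/130.9 = 14.07 mg/L.
Set 14.07·exp(−k·t) = 5.4 → t = ln(14.07/5.4)/k = 81920 s = 22.76 h.
Distance = v·t = 0.10·81920 = 8192 m = 8.192 km.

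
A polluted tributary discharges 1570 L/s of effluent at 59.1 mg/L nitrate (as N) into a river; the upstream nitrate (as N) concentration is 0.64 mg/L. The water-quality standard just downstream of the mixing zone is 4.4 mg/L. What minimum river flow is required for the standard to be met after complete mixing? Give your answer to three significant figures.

Set C_mix = 4.4: (Q·0.6400 + 1570·59.10) / (Q + 1570) = 4.4
→ Q = 1570·(59.10 − 4.4)/(4.4 − 0.6400) = 22840 L/s.

22800 L/s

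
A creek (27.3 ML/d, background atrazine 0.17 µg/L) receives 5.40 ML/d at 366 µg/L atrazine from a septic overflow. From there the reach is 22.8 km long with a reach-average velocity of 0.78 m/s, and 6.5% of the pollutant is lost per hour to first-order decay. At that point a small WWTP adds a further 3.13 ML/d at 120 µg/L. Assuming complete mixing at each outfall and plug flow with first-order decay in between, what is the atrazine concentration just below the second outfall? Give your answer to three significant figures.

42.5 µg/L

Conservation of mass: C = (27.30·0.1700 + 5.400·366.0) / 32.70 = 1981/32.70 = 60.58 µg/L; combined flow 32.70 ML/d.
Travel time t = 22.8·1000 / 0.78 = 29230 s = 8.120 h.
6.5%/h lost → k = −ln(1 − 0.065) = 0.06721 h⁻¹.
After decay, C = 60.58 × e^(−kt) = 60.58 × 0.5794 = 35.10 µg/L.
Second outfall: C = (32.70·35.10 + 3.130·120.0)/35.83 = 42.52 µg/L.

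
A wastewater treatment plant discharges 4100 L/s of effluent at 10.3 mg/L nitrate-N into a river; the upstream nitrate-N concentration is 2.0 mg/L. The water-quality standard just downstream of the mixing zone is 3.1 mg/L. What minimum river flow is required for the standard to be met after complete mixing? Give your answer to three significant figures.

Set C_mix = 3.1: (Q·2.000 + 4100·10.30) / (Q + 4100) = 3.1
→ Q = 4100·(10.30 − 3.1)/(3.1 − 2.000) = 26840 L/s.

26800 L/s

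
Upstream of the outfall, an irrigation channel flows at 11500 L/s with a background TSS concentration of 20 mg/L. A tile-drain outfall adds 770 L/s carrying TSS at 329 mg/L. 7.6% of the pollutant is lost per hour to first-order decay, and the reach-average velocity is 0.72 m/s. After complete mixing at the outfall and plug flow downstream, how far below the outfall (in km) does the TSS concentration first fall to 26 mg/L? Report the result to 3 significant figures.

Conservation of mass: C = (11500·20.00 + 770.0·329.0) / 12270 = 483300/12270 = 39.39 mg/L.
7.6%/h lost → k = −ln(1 − 0.076) = 0.07904 h⁻¹.
Set 39.39·exp(−k·t) = 26 → t = ln(39.39/26)/k = 18920 s = 5.256 h.
Distance = v·t = 0.72·18920 = 13620 m = 13.62 km.

13.6 km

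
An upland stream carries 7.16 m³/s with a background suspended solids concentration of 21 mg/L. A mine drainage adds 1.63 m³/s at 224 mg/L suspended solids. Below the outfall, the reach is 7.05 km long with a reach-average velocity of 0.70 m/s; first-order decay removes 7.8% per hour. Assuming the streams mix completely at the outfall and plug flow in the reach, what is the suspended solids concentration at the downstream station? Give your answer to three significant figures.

After mixing, C = (7.160·21.00 + 1.630·224.0) / 8.790 = 515.5/8.790 = 58.64 mg/L.
Travel time t = 7.05·1000 / 0.70 = 10070 s = 2.798 h.
7.8%/h lost → k = −ln(1 − 0.078) = 0.08121 h⁻¹.
Applying C = C₀e^(−kt): 58.64 × 0.7968 = 46.73 mg/L.

46.7 mg/L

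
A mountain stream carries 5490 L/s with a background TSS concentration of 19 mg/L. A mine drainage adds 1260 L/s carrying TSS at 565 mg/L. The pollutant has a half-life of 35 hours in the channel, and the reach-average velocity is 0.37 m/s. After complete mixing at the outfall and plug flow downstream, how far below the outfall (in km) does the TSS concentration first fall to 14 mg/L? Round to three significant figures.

145 km

Mixed concentration C = ΣQC/ΣQ = (5490·19.00 + 1260·565.0) / 6750 = 816200/6750 = 120.9 mg/L.
Half-life 35 h → k = ln 2 / 35 = 0.01980 h⁻¹ = 0.4753 d⁻¹.
Set 120.9·exp(−k·t) = 14 → t = ln(120.9/14)/k = 391900 s = 108.9 h.
Distance = v·t = 0.37·391900 = 145000 m = 145.0 km.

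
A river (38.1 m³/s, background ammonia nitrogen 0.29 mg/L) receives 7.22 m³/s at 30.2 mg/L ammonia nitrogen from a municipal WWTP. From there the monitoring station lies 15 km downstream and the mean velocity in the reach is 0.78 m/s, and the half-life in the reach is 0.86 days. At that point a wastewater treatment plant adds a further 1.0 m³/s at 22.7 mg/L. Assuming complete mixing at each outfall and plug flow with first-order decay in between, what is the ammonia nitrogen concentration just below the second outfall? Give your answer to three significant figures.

4.62 mg/L

Flow-weighted average: C = (38.10·0.2900 + 7.220·30.20) / 45.32 = 229.1/45.32 = 5.055 mg/L; combined flow 45.32 m³/s.
Travel time t = 15·1000 / 0.78 = 19230 s = 5.342 h.
Half-life 0.86 d → k = ln 2 / 0.86 = 0.8060 d⁻¹.
Applying C = C₀e^(−kt): 5.055 × 0.8358 = 4.225 mg/L.
Second outfall: C = (45.32·4.225 + 1.000·22.70)/46.32 = 4.624 mg/L.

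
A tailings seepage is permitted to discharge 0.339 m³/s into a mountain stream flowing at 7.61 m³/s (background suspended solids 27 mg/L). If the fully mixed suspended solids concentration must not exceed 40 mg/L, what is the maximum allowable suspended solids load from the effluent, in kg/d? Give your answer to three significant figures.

9720 kg/d

Mass balance at the limit: 7.610·27.00 + 0.3390·Cₑ = 7.949·40 → Cₑ = 331.8 mg/L.
Load = 0.3390 m³/s × 331.8 g/m³ × 86 400 s/d = 9719 kg/d.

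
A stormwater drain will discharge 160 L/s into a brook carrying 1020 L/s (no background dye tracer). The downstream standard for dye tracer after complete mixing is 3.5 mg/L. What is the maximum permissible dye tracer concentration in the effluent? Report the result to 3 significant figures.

At the limit, (Qr·Cr + Qe·Cₑ)/(Qr + Qe) = 3.5:
Cₑ = (1180·3.5 − 1020·0) / 160.0 = 25.81 mg/L.

25.8 mg/L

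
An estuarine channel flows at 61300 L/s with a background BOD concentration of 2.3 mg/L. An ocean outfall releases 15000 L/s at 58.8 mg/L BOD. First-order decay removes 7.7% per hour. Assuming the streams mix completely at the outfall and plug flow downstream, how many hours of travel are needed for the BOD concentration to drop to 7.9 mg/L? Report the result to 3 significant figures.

6.60 h

Mixed concentration C = ΣQC/ΣQ = (61300·2.300 + 15000·58.80) / 76300 = 1023000/76300 = 13.41 mg/L.
7.7%/h lost → k = −ln(1 − 0.077) = 0.08013 h⁻¹.
13.41·exp(−k·t) = 7.9 → t = ln(13.41/7.9)/k = 23770 s = 6.601 h.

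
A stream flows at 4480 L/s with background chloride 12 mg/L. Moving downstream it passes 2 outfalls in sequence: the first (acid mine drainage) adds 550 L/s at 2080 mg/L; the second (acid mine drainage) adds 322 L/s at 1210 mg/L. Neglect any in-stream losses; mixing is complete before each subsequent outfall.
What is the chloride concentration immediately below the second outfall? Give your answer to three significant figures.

Below outfall 1: Q → 5030 L/s, C = (4480·12.00 + 550.0·2080)/5030 = 238.1 mg/L.
Below outfall 2: Q → 5352 L/s, C = (5030·238.1 + 322.0·1210)/5352 = 296.6 mg/L.

297 mg/L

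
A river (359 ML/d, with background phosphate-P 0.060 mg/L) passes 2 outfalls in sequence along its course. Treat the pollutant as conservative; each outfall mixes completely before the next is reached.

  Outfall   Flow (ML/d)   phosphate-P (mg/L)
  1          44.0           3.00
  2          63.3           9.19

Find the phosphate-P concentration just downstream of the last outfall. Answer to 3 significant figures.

1.58 mg/L

Below outfall 1: Q → 403.0 ML/d, C = (359.0·0.06000 + 44.00·3.000)/403.0 = 0.3810 mg/L.
Below outfall 2: Q → 466.3 ML/d, C = (403.0·0.3810 + 63.30·9.190)/466.3 = 1.577 mg/L.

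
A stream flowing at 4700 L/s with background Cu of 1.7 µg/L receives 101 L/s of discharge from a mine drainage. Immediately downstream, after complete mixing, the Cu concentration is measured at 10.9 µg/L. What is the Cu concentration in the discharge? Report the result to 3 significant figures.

Mass balance: 4700·1.700 + 101.0·Cₑ = 4801·10.90
→ Cₑ = (4801·10.90 − 4700·1.700) / 101.0 = 439.0 µg/L.

439 µg/L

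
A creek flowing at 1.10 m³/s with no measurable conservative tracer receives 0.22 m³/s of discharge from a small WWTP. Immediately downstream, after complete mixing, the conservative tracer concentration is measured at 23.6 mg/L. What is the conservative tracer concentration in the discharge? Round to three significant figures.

142 mg/L

Mass balance: 1.100·0 + 0.2200·Cₑ = 1.320·23.60
→ Cₑ = (1.320·23.60 − 1.100·0) / 0.2200 = 141.6 mg/L.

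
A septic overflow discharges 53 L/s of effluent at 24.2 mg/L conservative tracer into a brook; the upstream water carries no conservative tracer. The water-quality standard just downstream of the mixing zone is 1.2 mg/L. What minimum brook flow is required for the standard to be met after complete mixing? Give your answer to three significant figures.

1020 L/s

Set C_mix = 1.2: (Q·0 + 53.00·24.20) / (Q + 53.00) = 1.2
→ Q = 53.00·(24.20 − 1.2)/(1.2 − 0) = 1016 L/s.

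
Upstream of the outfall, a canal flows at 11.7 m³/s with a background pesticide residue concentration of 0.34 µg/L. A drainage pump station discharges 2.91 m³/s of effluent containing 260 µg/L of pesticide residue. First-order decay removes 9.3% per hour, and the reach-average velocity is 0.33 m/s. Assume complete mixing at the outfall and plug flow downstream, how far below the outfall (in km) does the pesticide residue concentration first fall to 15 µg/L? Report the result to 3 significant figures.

Flow-weighted average: C = (11.70·0.3400 + 2.910·260.0) / 14.61 = 760.6/14.61 = 52.06 µg/L.
9.3%/h lost → k = −ln(1 − 0.093) = 0.09761 h⁻¹.
Set 52.06·exp(−k·t) = 15 → t = ln(52.06/15)/k = 45890 s = 12.75 h.
Distance = v·t = 0.33·45890 = 15140 m = 15.14 km.

15.1 km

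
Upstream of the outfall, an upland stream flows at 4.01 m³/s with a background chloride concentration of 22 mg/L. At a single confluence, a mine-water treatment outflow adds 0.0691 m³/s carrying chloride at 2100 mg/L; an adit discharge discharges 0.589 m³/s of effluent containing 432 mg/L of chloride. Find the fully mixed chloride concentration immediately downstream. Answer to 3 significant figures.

Mass balance: C = (4.010·22.00 + 0.06910·2100 + 0.5890·432.0) / 4.668 = 487.8/4.668 = 104.5 mg/L.

104 mg/L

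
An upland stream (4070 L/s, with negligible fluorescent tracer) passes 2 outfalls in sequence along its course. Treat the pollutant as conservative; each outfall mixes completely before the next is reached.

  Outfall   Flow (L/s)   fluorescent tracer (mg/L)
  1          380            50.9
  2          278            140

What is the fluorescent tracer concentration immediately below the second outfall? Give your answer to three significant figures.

Outfall 1: combined Q = 4450 L/s; C = (4070·0 + 380.0·50.90)/4450 = 4.347 mg/L.
Outfall 2: combined Q = 4728 L/s; C = (4450·4.347 + 278.0·140.0)/4728 = 12.32 mg/L.

12.3 mg/L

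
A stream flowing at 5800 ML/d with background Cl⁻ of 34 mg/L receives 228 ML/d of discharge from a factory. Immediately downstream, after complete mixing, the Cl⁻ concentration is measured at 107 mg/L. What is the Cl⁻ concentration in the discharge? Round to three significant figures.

1960 mg/L

Mass balance: 5800·34.00 + 228.0·Cₑ = 6028·107.0
→ Cₑ = (6028·107.0 − 5800·34.00) / 228.0 = 1964 mg/L.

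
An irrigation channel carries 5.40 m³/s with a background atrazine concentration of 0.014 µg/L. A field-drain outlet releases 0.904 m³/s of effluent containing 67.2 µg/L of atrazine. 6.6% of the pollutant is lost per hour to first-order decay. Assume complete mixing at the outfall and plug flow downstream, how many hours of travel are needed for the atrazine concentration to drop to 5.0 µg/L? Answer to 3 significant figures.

9.63 h

Conservation of mass: C = (5.400·0.01400 + 0.9040·67.20) / 6.304 = 60.82/6.304 = 9.649 µg/L.
6.6%/h lost → k = −ln(1 − 0.066) = 0.06828 h⁻¹.
9.649·exp(−k·t) = 5.0 → t = ln(9.649/5.0)/k = 34660 s = 9.628 h.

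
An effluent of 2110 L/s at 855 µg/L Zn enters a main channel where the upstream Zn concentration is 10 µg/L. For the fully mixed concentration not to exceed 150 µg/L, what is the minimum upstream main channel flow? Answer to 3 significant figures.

10600 L/s

Set C_mix = 150: (Q·10.00 + 2110·855.0) / (Q + 2110) = 150
→ Q = 2110·(855.0 − 150)/(150 − 10.00) = 10630 L/s.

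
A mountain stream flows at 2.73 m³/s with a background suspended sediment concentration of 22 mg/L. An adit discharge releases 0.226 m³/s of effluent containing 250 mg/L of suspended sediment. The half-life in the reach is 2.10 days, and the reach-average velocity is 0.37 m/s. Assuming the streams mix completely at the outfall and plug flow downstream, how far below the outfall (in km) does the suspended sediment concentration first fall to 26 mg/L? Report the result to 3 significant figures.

40.3 km

Flow-weighted average: C = (2.730·22.00 + 0.2260·250.0) / 2.956 = 116.6/2.956 = 39.43 mg/L.
Half-life 2.10 d → k = ln 2 / 2.10 = 0.3301 d⁻¹.
Set 39.43·exp(−k·t) = 26 → t = ln(39.43/26)/k = 109000 s = 30.28 h.
Distance = v·t = 0.37·109000 = 40340 m = 40.34 km.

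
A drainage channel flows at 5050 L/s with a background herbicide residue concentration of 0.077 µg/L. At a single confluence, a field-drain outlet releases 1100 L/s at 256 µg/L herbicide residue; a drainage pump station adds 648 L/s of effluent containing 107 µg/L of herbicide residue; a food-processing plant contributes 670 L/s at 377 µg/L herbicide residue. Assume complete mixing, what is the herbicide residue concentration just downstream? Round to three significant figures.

Conservation of mass: C = (5050·0.07700 + 1100·256.0 + 648.0·107.0 + 670.0·377.0) / 7468 = 603900/7468 = 80.87 µg/L.

80.9 µg/L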